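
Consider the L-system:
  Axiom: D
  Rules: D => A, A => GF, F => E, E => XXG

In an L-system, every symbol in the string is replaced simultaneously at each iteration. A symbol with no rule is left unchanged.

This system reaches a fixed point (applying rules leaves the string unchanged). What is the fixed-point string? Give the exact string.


Answer: GXXG

Derivation:
Step 0: D
Step 1: A
Step 2: GF
Step 3: GE
Step 4: GXXG
Step 5: GXXG  (unchanged — fixed point at step 4)


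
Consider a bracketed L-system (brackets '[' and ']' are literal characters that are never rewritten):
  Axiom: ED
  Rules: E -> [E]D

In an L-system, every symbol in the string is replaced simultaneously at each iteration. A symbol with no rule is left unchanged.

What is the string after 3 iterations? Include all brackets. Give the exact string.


Step 0: ED
Step 1: [E]DD
Step 2: [[E]D]DD
Step 3: [[[E]D]D]DD

Answer: [[[E]D]D]DD


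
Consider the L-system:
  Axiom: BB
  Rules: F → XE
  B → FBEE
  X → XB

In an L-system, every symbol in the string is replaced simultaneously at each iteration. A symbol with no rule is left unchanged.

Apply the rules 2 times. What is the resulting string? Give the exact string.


Step 0: BB
Step 1: FBEEFBEE
Step 2: XEFBEEEEXEFBEEEE

Answer: XEFBEEEEXEFBEEEE


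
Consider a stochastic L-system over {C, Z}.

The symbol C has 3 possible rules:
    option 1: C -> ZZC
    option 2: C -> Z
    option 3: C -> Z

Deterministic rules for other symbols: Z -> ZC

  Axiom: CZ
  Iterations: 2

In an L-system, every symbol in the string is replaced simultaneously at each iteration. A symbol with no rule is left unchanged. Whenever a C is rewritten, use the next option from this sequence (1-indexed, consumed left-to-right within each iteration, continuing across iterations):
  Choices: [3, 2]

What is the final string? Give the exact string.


Answer: ZCZCZ

Derivation:
Step 0: CZ
Step 1: ZZC  (used choices [3])
Step 2: ZCZCZ  (used choices [2])


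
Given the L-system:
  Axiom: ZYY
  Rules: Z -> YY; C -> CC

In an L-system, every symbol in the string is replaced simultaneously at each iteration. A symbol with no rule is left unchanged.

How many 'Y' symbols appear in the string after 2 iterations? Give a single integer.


Step 0: ZYY  (2 'Y')
Step 1: YYYY  (4 'Y')
Step 2: YYYY  (4 'Y')

Answer: 4


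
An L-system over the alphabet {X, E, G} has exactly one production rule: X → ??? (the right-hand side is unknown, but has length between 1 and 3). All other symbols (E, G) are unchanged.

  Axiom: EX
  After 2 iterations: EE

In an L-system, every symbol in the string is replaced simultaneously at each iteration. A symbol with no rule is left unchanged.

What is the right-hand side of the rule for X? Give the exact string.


Answer: E

Derivation:
Trying X → E:
  Step 0: EX
  Step 1: EE
  Step 2: EE
Matches the given result.


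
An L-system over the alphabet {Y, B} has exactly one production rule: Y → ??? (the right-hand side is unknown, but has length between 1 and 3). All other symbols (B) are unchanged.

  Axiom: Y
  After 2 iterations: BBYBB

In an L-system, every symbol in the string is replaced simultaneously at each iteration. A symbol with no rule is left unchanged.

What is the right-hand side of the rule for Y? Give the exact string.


Answer: BYB

Derivation:
Trying Y → BYB:
  Step 0: Y
  Step 1: BYB
  Step 2: BBYBB
Matches the given result.


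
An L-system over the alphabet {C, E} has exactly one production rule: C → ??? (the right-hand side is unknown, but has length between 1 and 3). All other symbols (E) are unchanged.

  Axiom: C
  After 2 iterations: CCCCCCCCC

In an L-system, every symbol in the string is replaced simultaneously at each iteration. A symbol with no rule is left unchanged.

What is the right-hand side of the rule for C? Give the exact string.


Answer: CCC

Derivation:
Trying C → CCC:
  Step 0: C
  Step 1: CCC
  Step 2: CCCCCCCCC
Matches the given result.


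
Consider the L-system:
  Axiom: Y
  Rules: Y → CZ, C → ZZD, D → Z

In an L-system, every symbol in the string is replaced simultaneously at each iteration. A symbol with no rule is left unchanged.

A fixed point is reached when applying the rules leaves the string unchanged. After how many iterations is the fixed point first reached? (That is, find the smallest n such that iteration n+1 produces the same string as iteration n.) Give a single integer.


Answer: 3

Derivation:
Step 0: Y
Step 1: CZ
Step 2: ZZDZ
Step 3: ZZZZ
Step 4: ZZZZ  (unchanged — fixed point at step 3)


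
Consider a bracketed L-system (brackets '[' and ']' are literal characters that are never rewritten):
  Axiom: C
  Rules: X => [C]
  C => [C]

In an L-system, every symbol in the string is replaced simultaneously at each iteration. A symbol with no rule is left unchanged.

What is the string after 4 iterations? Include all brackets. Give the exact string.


Answer: [[[[C]]]]

Derivation:
Step 0: C
Step 1: [C]
Step 2: [[C]]
Step 3: [[[C]]]
Step 4: [[[[C]]]]


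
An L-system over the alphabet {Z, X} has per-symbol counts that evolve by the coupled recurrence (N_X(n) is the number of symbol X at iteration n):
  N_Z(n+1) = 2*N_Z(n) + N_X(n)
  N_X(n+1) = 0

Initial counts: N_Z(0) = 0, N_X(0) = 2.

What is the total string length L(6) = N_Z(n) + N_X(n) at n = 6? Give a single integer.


Answer: 64

Derivation:
Step 0: N_Z=0, N_X=2, L=2
Step 1: N_Z=2, N_X=0, L=2
Step 2: N_Z=4, N_X=0, L=4
Step 3: N_Z=8, N_X=0, L=8
Step 4: N_Z=16, N_X=0, L=16
Step 5: N_Z=32, N_X=0, L=32
Step 6: N_Z=64, N_X=0, L=64


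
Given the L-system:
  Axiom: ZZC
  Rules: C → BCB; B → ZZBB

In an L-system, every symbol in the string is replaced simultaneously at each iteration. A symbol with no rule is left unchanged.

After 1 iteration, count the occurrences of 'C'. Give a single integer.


Step 0: ZZC  (1 'C')
Step 1: ZZBCB  (1 'C')

Answer: 1


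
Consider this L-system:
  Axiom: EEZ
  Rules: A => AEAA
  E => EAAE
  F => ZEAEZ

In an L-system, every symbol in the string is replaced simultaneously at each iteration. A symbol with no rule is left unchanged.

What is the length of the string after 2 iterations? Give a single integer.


Step 0: length = 3
Step 1: length = 9
Step 2: length = 33

Answer: 33


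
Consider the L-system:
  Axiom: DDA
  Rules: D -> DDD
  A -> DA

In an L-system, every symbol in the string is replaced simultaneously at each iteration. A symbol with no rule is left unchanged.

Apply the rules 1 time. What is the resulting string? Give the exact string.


Step 0: DDA
Step 1: DDDDDDDA

Answer: DDDDDDDA


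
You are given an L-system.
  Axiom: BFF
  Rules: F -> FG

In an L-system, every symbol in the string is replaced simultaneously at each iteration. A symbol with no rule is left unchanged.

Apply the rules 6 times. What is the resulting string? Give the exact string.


Step 0: BFF
Step 1: BFGFG
Step 2: BFGGFGG
Step 3: BFGGGFGGG
Step 4: BFGGGGFGGGG
Step 5: BFGGGGGFGGGGG
Step 6: BFGGGGGGFGGGGGG

Answer: BFGGGGGGFGGGGGG


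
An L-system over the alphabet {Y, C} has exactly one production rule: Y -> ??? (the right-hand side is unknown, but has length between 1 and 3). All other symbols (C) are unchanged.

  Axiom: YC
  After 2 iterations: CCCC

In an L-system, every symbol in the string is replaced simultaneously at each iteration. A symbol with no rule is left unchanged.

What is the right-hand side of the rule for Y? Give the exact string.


Trying Y -> CCC:
  Step 0: YC
  Step 1: CCCC
  Step 2: CCCC
Matches the given result.

Answer: CCC


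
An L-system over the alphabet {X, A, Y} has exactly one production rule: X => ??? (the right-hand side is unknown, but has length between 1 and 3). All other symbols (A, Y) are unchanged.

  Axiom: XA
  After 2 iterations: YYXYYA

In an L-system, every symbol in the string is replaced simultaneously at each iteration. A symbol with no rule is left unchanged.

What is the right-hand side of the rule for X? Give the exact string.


Trying X => YXY:
  Step 0: XA
  Step 1: YXYA
  Step 2: YYXYYA
Matches the given result.

Answer: YXY


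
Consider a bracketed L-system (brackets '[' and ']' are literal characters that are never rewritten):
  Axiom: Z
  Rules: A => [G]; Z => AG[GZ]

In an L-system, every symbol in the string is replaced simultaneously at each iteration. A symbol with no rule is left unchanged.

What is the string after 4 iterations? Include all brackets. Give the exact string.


Step 0: Z
Step 1: AG[GZ]
Step 2: [G]G[GAG[GZ]]
Step 3: [G]G[G[G]G[GAG[GZ]]]
Step 4: [G]G[G[G]G[G[G]G[GAG[GZ]]]]

Answer: [G]G[G[G]G[G[G]G[GAG[GZ]]]]


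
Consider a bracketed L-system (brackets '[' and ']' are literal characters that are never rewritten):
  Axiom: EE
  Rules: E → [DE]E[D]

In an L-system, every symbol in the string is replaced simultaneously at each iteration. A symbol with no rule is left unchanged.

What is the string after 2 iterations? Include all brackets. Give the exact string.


Answer: [D[DE]E[D]][DE]E[D][D][D[DE]E[D]][DE]E[D][D]

Derivation:
Step 0: EE
Step 1: [DE]E[D][DE]E[D]
Step 2: [D[DE]E[D]][DE]E[D][D][D[DE]E[D]][DE]E[D][D]


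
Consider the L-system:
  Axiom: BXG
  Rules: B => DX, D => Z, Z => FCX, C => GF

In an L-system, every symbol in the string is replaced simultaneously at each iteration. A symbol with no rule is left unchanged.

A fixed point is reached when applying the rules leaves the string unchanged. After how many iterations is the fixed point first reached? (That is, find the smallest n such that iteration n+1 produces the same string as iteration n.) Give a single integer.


Step 0: BXG
Step 1: DXXG
Step 2: ZXXG
Step 3: FCXXXG
Step 4: FGFXXXG
Step 5: FGFXXXG  (unchanged — fixed point at step 4)

Answer: 4


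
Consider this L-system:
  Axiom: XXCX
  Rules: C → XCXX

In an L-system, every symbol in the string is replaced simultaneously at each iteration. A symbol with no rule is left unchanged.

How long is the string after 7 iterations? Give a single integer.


Answer: 25

Derivation:
Step 0: length = 4
Step 1: length = 7
Step 2: length = 10
Step 3: length = 13
Step 4: length = 16
Step 5: length = 19
Step 6: length = 22
Step 7: length = 25


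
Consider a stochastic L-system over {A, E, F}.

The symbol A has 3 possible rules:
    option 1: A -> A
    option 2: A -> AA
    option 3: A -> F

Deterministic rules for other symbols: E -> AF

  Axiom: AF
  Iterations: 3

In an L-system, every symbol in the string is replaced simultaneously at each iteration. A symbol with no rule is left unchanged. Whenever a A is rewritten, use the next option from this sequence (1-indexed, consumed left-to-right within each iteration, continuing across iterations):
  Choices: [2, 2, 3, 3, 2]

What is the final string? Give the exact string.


Step 0: AF
Step 1: AAF  (used choices [2])
Step 2: AAFF  (used choices [2, 3])
Step 3: FAAFF  (used choices [3, 2])

Answer: FAAFF


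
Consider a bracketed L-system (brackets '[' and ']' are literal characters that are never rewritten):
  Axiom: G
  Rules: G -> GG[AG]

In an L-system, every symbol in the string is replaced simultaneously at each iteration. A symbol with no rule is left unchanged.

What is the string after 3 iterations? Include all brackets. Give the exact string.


Step 0: G
Step 1: GG[AG]
Step 2: GG[AG]GG[AG][AGG[AG]]
Step 3: GG[AG]GG[AG][AGG[AG]]GG[AG]GG[AG][AGG[AG]][AGG[AG]GG[AG][AGG[AG]]]

Answer: GG[AG]GG[AG][AGG[AG]]GG[AG]GG[AG][AGG[AG]][AGG[AG]GG[AG][AGG[AG]]]


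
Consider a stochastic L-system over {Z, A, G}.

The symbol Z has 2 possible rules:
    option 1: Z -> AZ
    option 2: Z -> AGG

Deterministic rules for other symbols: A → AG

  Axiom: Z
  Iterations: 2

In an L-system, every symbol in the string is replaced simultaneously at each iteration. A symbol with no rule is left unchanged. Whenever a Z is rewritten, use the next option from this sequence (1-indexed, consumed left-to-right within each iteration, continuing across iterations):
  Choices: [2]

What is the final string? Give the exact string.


Step 0: Z
Step 1: AGG  (used choices [2])
Step 2: AGGG  (used choices [])

Answer: AGGG


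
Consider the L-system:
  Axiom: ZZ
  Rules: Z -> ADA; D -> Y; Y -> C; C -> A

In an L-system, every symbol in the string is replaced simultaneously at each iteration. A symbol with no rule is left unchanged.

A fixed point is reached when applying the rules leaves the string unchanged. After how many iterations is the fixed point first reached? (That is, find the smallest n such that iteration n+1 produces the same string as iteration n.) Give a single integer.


Answer: 4

Derivation:
Step 0: ZZ
Step 1: ADAADA
Step 2: AYAAYA
Step 3: ACAACA
Step 4: AAAAAA
Step 5: AAAAAA  (unchanged — fixed point at step 4)


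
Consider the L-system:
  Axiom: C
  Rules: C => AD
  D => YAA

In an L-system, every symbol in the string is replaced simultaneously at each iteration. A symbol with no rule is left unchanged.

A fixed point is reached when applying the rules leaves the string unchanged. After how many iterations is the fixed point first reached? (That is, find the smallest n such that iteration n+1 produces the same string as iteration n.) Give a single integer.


Step 0: C
Step 1: AD
Step 2: AYAA
Step 3: AYAA  (unchanged — fixed point at step 2)

Answer: 2


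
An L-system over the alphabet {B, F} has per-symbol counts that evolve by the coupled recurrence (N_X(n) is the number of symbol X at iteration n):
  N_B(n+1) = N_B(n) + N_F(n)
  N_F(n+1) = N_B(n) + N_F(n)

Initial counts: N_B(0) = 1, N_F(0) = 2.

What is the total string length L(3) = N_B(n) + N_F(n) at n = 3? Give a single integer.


Step 0: N_B=1, N_F=2, L=3
Step 1: N_B=3, N_F=3, L=6
Step 2: N_B=6, N_F=6, L=12
Step 3: N_B=12, N_F=12, L=24

Answer: 24


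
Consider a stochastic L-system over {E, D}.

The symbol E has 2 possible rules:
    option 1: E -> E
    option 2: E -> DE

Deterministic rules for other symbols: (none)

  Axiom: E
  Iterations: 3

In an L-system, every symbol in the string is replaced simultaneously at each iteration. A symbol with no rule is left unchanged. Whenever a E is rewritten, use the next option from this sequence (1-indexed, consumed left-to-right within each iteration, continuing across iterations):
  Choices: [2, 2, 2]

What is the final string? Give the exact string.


Answer: DDDE

Derivation:
Step 0: E
Step 1: DE  (used choices [2])
Step 2: DDE  (used choices [2])
Step 3: DDDE  (used choices [2])


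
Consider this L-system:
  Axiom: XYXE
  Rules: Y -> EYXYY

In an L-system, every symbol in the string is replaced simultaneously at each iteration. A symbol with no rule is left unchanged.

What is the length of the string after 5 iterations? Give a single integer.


Step 0: length = 4
Step 1: length = 8
Step 2: length = 20
Step 3: length = 56
Step 4: length = 164
Step 5: length = 488

Answer: 488


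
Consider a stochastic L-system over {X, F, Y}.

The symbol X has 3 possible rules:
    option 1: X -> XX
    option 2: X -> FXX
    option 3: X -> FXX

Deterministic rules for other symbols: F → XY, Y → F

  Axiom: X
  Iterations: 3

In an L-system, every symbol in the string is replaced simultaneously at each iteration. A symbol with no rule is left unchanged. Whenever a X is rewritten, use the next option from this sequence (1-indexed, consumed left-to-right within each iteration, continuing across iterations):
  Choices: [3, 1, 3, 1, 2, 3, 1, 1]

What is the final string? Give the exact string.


Step 0: X
Step 1: FXX  (used choices [3])
Step 2: XYXXFXX  (used choices [1, 3])
Step 3: XXFFXXFXXXYXXXX  (used choices [1, 2, 3, 1, 1])

Answer: XXFFXXFXXXYXXXX


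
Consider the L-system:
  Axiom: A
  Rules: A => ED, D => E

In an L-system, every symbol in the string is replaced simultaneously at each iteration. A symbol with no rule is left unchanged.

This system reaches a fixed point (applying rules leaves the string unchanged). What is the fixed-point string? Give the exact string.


Step 0: A
Step 1: ED
Step 2: EE
Step 3: EE  (unchanged — fixed point at step 2)

Answer: EE


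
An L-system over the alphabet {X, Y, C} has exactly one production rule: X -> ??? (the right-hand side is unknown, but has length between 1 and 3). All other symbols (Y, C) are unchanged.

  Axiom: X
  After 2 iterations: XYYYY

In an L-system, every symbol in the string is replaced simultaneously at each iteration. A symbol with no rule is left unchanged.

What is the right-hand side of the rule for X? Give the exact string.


Answer: XYY

Derivation:
Trying X -> XYY:
  Step 0: X
  Step 1: XYY
  Step 2: XYYYY
Matches the given result.


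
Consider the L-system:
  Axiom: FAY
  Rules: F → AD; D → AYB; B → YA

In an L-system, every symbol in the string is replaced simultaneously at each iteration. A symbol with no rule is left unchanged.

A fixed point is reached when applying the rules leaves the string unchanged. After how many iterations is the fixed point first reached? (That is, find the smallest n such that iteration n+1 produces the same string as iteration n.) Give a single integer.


Answer: 3

Derivation:
Step 0: FAY
Step 1: ADAY
Step 2: AAYBAY
Step 3: AAYYAAY
Step 4: AAYYAAY  (unchanged — fixed point at step 3)


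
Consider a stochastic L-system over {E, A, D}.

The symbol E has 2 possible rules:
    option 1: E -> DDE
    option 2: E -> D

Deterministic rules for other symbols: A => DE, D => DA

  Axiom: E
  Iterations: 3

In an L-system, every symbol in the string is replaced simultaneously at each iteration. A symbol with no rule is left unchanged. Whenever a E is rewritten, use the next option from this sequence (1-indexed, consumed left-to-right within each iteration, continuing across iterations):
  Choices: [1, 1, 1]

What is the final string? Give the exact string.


Step 0: E
Step 1: DDE  (used choices [1])
Step 2: DADADDE  (used choices [1])
Step 3: DADEDADEDADADDE  (used choices [1])

Answer: DADEDADEDADADDE


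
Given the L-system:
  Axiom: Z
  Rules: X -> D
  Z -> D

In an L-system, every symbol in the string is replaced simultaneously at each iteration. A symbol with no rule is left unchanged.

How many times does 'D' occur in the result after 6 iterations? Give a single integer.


Step 0: Z  (0 'D')
Step 1: D  (1 'D')
Step 2: D  (1 'D')
Step 3: D  (1 'D')
Step 4: D  (1 'D')
Step 5: D  (1 'D')
Step 6: D  (1 'D')

Answer: 1


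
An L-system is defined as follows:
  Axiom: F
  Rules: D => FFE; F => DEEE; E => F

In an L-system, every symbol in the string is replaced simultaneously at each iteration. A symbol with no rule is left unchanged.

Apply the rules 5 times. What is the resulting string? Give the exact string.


Step 0: F
Step 1: DEEE
Step 2: FFEFFF
Step 3: DEEEDEEEFDEEEDEEEDEEE
Step 4: FFEFFFFFEFFFDEEEFFEFFFFFEFFFFFEFFF
Step 5: DEEEDEEEFDEEEDEEEDEEEDEEEDEEEFDEEEDEEEDEEEFFEFFFDEEEDEEEFDEEEDEEEDEEEDEEEDEEEFDEEEDEEEDEEEDEEEDEEEFDEEEDEEEDEEE

Answer: DEEEDEEEFDEEEDEEEDEEEDEEEDEEEFDEEEDEEEDEEEFFEFFFDEEEDEEEFDEEEDEEEDEEEDEEEDEEEFDEEEDEEEDEEEDEEEDEEEFDEEEDEEEDEEE


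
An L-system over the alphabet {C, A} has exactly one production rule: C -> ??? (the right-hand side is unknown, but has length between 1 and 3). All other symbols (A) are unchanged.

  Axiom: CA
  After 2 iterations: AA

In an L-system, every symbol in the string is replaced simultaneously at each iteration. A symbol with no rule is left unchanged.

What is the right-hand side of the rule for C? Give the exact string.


Answer: A

Derivation:
Trying C -> A:
  Step 0: CA
  Step 1: AA
  Step 2: AA
Matches the given result.


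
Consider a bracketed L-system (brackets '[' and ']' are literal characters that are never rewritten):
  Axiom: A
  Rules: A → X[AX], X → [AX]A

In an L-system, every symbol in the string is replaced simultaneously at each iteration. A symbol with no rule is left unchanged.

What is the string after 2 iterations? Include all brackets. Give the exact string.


Step 0: A
Step 1: X[AX]
Step 2: [AX]A[X[AX][AX]A]

Answer: [AX]A[X[AX][AX]A]


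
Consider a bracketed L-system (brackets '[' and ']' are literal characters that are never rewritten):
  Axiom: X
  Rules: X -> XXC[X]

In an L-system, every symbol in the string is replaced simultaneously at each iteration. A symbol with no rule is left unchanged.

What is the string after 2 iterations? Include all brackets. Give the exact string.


Step 0: X
Step 1: XXC[X]
Step 2: XXC[X]XXC[X]C[XXC[X]]

Answer: XXC[X]XXC[X]C[XXC[X]]


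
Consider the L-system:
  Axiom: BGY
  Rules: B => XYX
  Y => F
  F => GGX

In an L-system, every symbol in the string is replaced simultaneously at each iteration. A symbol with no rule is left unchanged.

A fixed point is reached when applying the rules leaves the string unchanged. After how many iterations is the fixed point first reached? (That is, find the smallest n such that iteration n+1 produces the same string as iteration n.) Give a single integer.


Step 0: BGY
Step 1: XYXGF
Step 2: XFXGGGX
Step 3: XGGXXGGGX
Step 4: XGGXXGGGX  (unchanged — fixed point at step 3)

Answer: 3


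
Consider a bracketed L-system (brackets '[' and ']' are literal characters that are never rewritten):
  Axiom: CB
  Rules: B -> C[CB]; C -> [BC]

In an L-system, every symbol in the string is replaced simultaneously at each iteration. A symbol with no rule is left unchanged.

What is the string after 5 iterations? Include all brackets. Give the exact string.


Step 0: CB
Step 1: [BC]C[CB]
Step 2: [C[CB][BC]][BC][[BC]C[CB]]
Step 3: [[BC][[BC]C[CB]][C[CB][BC]]][C[CB][BC]][[C[CB][BC]][BC][[BC]C[CB]]]
Step 4: [[C[CB][BC]][[C[CB][BC]][BC][[BC]C[CB]]][[BC][[BC]C[CB]][C[CB][BC]]]][[BC][[BC]C[CB]][C[CB][BC]]][[[BC][[BC]C[CB]][C[CB][BC]]][C[CB][BC]][[C[CB][BC]][BC][[BC]C[CB]]]]
Step 5: [[[BC][[BC]C[CB]][C[CB][BC]]][[[BC][[BC]C[CB]][C[CB][BC]]][C[CB][BC]][[C[CB][BC]][BC][[BC]C[CB]]]][[C[CB][BC]][[C[CB][BC]][BC][[BC]C[CB]]][[BC][[BC]C[CB]][C[CB][BC]]]]][[C[CB][BC]][[C[CB][BC]][BC][[BC]C[CB]]][[BC][[BC]C[CB]][C[CB][BC]]]][[[C[CB][BC]][[C[CB][BC]][BC][[BC]C[CB]]][[BC][[BC]C[CB]][C[CB][BC]]]][[BC][[BC]C[CB]][C[CB][BC]]][[[BC][[BC]C[CB]][C[CB][BC]]][C[CB][BC]][[C[CB][BC]][BC][[BC]C[CB]]]]]

Answer: [[[BC][[BC]C[CB]][C[CB][BC]]][[[BC][[BC]C[CB]][C[CB][BC]]][C[CB][BC]][[C[CB][BC]][BC][[BC]C[CB]]]][[C[CB][BC]][[C[CB][BC]][BC][[BC]C[CB]]][[BC][[BC]C[CB]][C[CB][BC]]]]][[C[CB][BC]][[C[CB][BC]][BC][[BC]C[CB]]][[BC][[BC]C[CB]][C[CB][BC]]]][[[C[CB][BC]][[C[CB][BC]][BC][[BC]C[CB]]][[BC][[BC]C[CB]][C[CB][BC]]]][[BC][[BC]C[CB]][C[CB][BC]]][[[BC][[BC]C[CB]][C[CB][BC]]][C[CB][BC]][[C[CB][BC]][BC][[BC]C[CB]]]]]


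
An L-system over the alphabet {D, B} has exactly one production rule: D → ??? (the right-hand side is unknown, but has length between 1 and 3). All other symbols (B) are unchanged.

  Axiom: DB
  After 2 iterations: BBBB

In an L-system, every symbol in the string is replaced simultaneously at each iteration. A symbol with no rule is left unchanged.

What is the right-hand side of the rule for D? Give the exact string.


Answer: BBB

Derivation:
Trying D → BBB:
  Step 0: DB
  Step 1: BBBB
  Step 2: BBBB
Matches the given result.


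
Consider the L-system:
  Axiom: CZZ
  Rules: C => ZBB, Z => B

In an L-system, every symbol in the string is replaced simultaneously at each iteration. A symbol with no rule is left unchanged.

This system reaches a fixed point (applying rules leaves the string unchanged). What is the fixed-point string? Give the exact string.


Step 0: CZZ
Step 1: ZBBBB
Step 2: BBBBB
Step 3: BBBBB  (unchanged — fixed point at step 2)

Answer: BBBBB


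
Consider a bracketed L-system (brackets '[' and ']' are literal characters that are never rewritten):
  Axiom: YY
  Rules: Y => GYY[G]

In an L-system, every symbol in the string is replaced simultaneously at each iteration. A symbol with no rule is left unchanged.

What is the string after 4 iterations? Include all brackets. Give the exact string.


Answer: GGGGYY[G]GYY[G][G]GGYY[G]GYY[G][G][G]GGGYY[G]GYY[G][G]GGYY[G]GYY[G][G][G][G]GGGGYY[G]GYY[G][G]GGYY[G]GYY[G][G][G]GGGYY[G]GYY[G][G]GGYY[G]GYY[G][G][G][G]

Derivation:
Step 0: YY
Step 1: GYY[G]GYY[G]
Step 2: GGYY[G]GYY[G][G]GGYY[G]GYY[G][G]
Step 3: GGGYY[G]GYY[G][G]GGYY[G]GYY[G][G][G]GGGYY[G]GYY[G][G]GGYY[G]GYY[G][G][G]
Step 4: GGGGYY[G]GYY[G][G]GGYY[G]GYY[G][G][G]GGGYY[G]GYY[G][G]GGYY[G]GYY[G][G][G][G]GGGGYY[G]GYY[G][G]GGYY[G]GYY[G][G][G]GGGYY[G]GYY[G][G]GGYY[G]GYY[G][G][G][G]


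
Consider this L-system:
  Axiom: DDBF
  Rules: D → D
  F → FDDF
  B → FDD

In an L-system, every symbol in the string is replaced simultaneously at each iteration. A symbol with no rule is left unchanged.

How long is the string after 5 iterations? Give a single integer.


Answer: 144

Derivation:
Step 0: length = 4
Step 1: length = 9
Step 2: length = 18
Step 3: length = 36
Step 4: length = 72
Step 5: length = 144


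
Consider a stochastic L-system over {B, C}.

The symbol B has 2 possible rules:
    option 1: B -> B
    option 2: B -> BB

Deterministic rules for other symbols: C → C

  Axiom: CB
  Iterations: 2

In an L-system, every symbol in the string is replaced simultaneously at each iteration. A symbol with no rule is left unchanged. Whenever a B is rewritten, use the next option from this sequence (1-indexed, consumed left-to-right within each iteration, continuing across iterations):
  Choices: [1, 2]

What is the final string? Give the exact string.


Step 0: CB
Step 1: CB  (used choices [1])
Step 2: CBB  (used choices [2])

Answer: CBB


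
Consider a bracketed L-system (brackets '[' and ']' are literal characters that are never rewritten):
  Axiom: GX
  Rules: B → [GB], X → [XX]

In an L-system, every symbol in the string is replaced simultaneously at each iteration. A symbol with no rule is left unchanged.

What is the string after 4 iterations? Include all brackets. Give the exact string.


Answer: G[[[[XX][XX]][[XX][XX]]][[[XX][XX]][[XX][XX]]]]

Derivation:
Step 0: GX
Step 1: G[XX]
Step 2: G[[XX][XX]]
Step 3: G[[[XX][XX]][[XX][XX]]]
Step 4: G[[[[XX][XX]][[XX][XX]]][[[XX][XX]][[XX][XX]]]]


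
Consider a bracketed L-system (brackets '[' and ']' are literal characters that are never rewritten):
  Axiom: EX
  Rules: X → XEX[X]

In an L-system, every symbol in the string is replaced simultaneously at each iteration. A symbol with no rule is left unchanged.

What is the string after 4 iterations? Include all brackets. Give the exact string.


Step 0: EX
Step 1: EXEX[X]
Step 2: EXEX[X]EXEX[X][XEX[X]]
Step 3: EXEX[X]EXEX[X][XEX[X]]EXEX[X]EXEX[X][XEX[X]][XEX[X]EXEX[X][XEX[X]]]
Step 4: EXEX[X]EXEX[X][XEX[X]]EXEX[X]EXEX[X][XEX[X]][XEX[X]EXEX[X][XEX[X]]]EXEX[X]EXEX[X][XEX[X]]EXEX[X]EXEX[X][XEX[X]][XEX[X]EXEX[X][XEX[X]]][XEX[X]EXEX[X][XEX[X]]EXEX[X]EXEX[X][XEX[X]][XEX[X]EXEX[X][XEX[X]]]]

Answer: EXEX[X]EXEX[X][XEX[X]]EXEX[X]EXEX[X][XEX[X]][XEX[X]EXEX[X][XEX[X]]]EXEX[X]EXEX[X][XEX[X]]EXEX[X]EXEX[X][XEX[X]][XEX[X]EXEX[X][XEX[X]]][XEX[X]EXEX[X][XEX[X]]EXEX[X]EXEX[X][XEX[X]][XEX[X]EXEX[X][XEX[X]]]]


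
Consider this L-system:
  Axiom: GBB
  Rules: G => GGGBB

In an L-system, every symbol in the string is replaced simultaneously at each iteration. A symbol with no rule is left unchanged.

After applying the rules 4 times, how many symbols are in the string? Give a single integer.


Step 0: length = 3
Step 1: length = 7
Step 2: length = 19
Step 3: length = 55
Step 4: length = 163

Answer: 163


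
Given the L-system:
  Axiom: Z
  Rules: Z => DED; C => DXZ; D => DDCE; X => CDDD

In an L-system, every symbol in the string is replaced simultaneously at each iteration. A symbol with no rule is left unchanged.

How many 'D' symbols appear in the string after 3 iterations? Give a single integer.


Step 0: Z  (0 'D')
Step 1: DED  (2 'D')
Step 2: DDCEEDDCE  (4 'D')
Step 3: DDCEDDCEDXZEEDDCEDDCEDXZE  (10 'D')

Answer: 10


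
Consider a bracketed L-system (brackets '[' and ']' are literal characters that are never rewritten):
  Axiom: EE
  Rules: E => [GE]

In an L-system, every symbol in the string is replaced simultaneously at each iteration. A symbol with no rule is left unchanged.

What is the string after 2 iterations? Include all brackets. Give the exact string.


Answer: [G[GE]][G[GE]]

Derivation:
Step 0: EE
Step 1: [GE][GE]
Step 2: [G[GE]][G[GE]]


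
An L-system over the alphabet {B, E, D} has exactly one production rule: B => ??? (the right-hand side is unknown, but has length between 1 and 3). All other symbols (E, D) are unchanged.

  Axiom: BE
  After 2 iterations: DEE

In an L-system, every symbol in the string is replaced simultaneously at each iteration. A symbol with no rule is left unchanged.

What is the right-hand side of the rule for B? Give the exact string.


Trying B => DE:
  Step 0: BE
  Step 1: DEE
  Step 2: DEE
Matches the given result.

Answer: DE


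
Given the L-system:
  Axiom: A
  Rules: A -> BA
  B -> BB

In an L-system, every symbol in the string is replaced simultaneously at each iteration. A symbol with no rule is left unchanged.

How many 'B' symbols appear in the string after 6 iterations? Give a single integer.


Step 0: A  (0 'B')
Step 1: BA  (1 'B')
Step 2: BBBA  (3 'B')
Step 3: BBBBBBBA  (7 'B')
Step 4: BBBBBBBBBBBBBBBA  (15 'B')
Step 5: BBBBBBBBBBBBBBBBBBBBBBBBBBBBBBBA  (31 'B')
Step 6: BBBBBBBBBBBBBBBBBBBBBBBBBBBBBBBBBBBBBBBBBBBBBBBBBBBBBBBBBBBBBBBA  (63 'B')

Answer: 63


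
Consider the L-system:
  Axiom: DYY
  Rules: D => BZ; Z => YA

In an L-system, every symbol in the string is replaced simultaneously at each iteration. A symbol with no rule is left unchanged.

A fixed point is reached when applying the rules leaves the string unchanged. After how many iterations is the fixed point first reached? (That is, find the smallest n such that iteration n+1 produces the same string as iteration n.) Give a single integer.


Answer: 2

Derivation:
Step 0: DYY
Step 1: BZYY
Step 2: BYAYY
Step 3: BYAYY  (unchanged — fixed point at step 2)


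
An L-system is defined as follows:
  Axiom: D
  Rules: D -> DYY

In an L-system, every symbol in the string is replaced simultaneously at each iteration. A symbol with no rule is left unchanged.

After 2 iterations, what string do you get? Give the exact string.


Answer: DYYYY

Derivation:
Step 0: D
Step 1: DYY
Step 2: DYYYY


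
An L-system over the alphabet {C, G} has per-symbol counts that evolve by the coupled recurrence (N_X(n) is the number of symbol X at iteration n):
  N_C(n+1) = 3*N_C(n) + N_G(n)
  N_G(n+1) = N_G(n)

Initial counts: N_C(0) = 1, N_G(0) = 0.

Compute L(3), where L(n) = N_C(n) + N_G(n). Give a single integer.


Answer: 27

Derivation:
Step 0: N_C=1, N_G=0, L=1
Step 1: N_C=3, N_G=0, L=3
Step 2: N_C=9, N_G=0, L=9
Step 3: N_C=27, N_G=0, L=27


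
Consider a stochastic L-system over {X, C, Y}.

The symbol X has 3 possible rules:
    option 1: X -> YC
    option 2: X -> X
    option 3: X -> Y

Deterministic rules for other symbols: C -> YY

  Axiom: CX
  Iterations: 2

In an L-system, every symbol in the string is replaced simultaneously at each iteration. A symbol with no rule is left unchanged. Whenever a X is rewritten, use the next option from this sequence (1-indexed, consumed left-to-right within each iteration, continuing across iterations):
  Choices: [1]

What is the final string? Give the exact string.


Step 0: CX
Step 1: YYYC  (used choices [1])
Step 2: YYYYY  (used choices [])

Answer: YYYYY


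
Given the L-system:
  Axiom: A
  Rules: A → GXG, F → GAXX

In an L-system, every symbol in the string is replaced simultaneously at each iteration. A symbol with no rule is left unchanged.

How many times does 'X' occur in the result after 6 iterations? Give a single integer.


Step 0: A  (0 'X')
Step 1: GXG  (1 'X')
Step 2: GXG  (1 'X')
Step 3: GXG  (1 'X')
Step 4: GXG  (1 'X')
Step 5: GXG  (1 'X')
Step 6: GXG  (1 'X')

Answer: 1


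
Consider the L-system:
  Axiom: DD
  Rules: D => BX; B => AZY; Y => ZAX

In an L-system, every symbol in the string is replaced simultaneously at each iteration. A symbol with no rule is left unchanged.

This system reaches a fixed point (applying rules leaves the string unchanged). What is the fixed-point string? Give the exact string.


Answer: AZZAXXAZZAXX

Derivation:
Step 0: DD
Step 1: BXBX
Step 2: AZYXAZYX
Step 3: AZZAXXAZZAXX
Step 4: AZZAXXAZZAXX  (unchanged — fixed point at step 3)


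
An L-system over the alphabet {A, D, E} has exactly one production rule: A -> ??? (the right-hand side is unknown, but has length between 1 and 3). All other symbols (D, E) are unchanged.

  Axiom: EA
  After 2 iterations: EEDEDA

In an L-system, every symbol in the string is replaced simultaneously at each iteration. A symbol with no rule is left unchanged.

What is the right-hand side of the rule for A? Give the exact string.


Trying A -> EDA:
  Step 0: EA
  Step 1: EEDA
  Step 2: EEDEDA
Matches the given result.

Answer: EDA


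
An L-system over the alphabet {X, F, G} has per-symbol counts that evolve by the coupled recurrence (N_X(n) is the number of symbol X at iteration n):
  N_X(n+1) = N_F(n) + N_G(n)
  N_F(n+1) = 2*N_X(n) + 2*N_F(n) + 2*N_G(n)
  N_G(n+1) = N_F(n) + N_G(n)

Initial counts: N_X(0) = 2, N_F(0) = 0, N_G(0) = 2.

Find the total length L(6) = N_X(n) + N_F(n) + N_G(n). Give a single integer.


Answer: 7052

Derivation:
Step 0: N_X=2, N_F=0, N_G=2, L=4
Step 1: N_X=2, N_F=8, N_G=2, L=12
Step 2: N_X=10, N_F=24, N_G=10, L=44
Step 3: N_X=34, N_F=88, N_G=34, L=156
Step 4: N_X=122, N_F=312, N_G=122, L=556
Step 5: N_X=434, N_F=1112, N_G=434, L=1980
Step 6: N_X=1546, N_F=3960, N_G=1546, L=7052


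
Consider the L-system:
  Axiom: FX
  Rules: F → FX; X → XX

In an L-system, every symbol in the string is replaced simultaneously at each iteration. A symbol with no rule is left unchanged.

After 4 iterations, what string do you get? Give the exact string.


Step 0: FX
Step 1: FXXX
Step 2: FXXXXXXX
Step 3: FXXXXXXXXXXXXXXX
Step 4: FXXXXXXXXXXXXXXXXXXXXXXXXXXXXXXX

Answer: FXXXXXXXXXXXXXXXXXXXXXXXXXXXXXXX


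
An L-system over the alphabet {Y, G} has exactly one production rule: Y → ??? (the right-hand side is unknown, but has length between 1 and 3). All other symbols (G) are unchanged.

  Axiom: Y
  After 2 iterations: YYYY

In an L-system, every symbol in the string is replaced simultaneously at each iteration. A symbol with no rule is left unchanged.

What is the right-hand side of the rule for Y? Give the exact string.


Trying Y → YY:
  Step 0: Y
  Step 1: YY
  Step 2: YYYY
Matches the given result.

Answer: YY


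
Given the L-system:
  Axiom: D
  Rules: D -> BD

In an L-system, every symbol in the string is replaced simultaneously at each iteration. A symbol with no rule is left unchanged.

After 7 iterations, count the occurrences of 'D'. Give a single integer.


Step 0: D  (1 'D')
Step 1: BD  (1 'D')
Step 2: BBD  (1 'D')
Step 3: BBBD  (1 'D')
Step 4: BBBBD  (1 'D')
Step 5: BBBBBD  (1 'D')
Step 6: BBBBBBD  (1 'D')
Step 7: BBBBBBBD  (1 'D')

Answer: 1


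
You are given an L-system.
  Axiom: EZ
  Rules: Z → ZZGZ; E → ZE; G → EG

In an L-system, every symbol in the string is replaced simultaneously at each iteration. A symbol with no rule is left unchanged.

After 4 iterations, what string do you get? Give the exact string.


Answer: ZZGZZZGZEGZZGZZZGZZZGZEGZZGZZEEGZZGZZZGZEGZZGZZZGZZZGZEGZZGZZZGZZEZZGZZZGZEGZZGZZZGZZZGZEGZZGZZEEGZZGZZZGZEGZZGZZZGZZZGZEGZZGZZZGZZZGZEGZZGZZEEGZZGZZZGZEGZZGZZZGZZEZEEGZZGZZZGZEGZZGZZZGZZZGZEGZZGZZEEGZZGZZZGZEGZZGZ

Derivation:
Step 0: EZ
Step 1: ZEZZGZ
Step 2: ZZGZZEZZGZZZGZEGZZGZ
Step 3: ZZGZZZGZEGZZGZZZGZZEZZGZZZGZEGZZGZZZGZZZGZEGZZGZZEEGZZGZZZGZEGZZGZ
Step 4: ZZGZZZGZEGZZGZZZGZZZGZEGZZGZZEEGZZGZZZGZEGZZGZZZGZZZGZEGZZGZZZGZZEZZGZZZGZEGZZGZZZGZZZGZEGZZGZZEEGZZGZZZGZEGZZGZZZGZZZGZEGZZGZZZGZZZGZEGZZGZZEEGZZGZZZGZEGZZGZZZGZZEZEEGZZGZZZGZEGZZGZZZGZZZGZEGZZGZZEEGZZGZZZGZEGZZGZ


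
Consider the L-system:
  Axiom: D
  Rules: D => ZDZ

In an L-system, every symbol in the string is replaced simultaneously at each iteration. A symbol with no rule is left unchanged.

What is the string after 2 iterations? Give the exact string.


Step 0: D
Step 1: ZDZ
Step 2: ZZDZZ

Answer: ZZDZZ


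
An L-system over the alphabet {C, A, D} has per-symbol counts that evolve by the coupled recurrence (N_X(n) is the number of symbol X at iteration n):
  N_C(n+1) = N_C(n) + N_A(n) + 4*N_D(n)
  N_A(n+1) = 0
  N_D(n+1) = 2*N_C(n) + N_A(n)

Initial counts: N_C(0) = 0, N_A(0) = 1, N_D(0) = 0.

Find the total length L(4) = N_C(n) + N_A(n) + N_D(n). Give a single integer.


Answer: 79

Derivation:
Step 0: N_C=0, N_A=1, N_D=0, L=1
Step 1: N_C=1, N_A=0, N_D=1, L=2
Step 2: N_C=5, N_A=0, N_D=2, L=7
Step 3: N_C=13, N_A=0, N_D=10, L=23
Step 4: N_C=53, N_A=0, N_D=26, L=79


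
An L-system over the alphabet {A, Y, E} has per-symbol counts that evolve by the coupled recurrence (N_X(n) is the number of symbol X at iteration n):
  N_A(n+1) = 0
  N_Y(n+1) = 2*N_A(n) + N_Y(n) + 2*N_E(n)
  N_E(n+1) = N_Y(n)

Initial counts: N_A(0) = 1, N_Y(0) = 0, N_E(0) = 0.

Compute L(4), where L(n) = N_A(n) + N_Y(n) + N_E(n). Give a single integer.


Step 0: N_A=1, N_Y=0, N_E=0, L=1
Step 1: N_A=0, N_Y=2, N_E=0, L=2
Step 2: N_A=0, N_Y=2, N_E=2, L=4
Step 3: N_A=0, N_Y=6, N_E=2, L=8
Step 4: N_A=0, N_Y=10, N_E=6, L=16

Answer: 16


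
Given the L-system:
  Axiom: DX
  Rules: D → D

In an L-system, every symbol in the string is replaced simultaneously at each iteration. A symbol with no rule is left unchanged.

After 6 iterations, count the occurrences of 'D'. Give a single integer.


Answer: 1

Derivation:
Step 0: DX  (1 'D')
Step 1: DX  (1 'D')
Step 2: DX  (1 'D')
Step 3: DX  (1 'D')
Step 4: DX  (1 'D')
Step 5: DX  (1 'D')
Step 6: DX  (1 'D')


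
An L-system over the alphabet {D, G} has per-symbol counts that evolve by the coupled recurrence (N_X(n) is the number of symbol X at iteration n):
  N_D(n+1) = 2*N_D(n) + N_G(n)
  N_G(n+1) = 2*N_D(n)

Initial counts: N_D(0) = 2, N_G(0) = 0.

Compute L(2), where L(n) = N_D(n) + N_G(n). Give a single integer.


Step 0: N_D=2, N_G=0, L=2
Step 1: N_D=4, N_G=4, L=8
Step 2: N_D=12, N_G=8, L=20

Answer: 20


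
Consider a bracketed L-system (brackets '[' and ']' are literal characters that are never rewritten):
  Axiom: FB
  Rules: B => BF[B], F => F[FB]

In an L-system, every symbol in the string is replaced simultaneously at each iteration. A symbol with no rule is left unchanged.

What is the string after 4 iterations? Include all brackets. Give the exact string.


Step 0: FB
Step 1: F[FB]BF[B]
Step 2: F[FB][F[FB]BF[B]]BF[B]F[FB][BF[B]]
Step 3: F[FB][F[FB]BF[B]][F[FB][F[FB]BF[B]]BF[B]F[FB][BF[B]]]BF[B]F[FB][BF[B]]F[FB][F[FB]BF[B]][BF[B]F[FB][BF[B]]]
Step 4: F[FB][F[FB]BF[B]][F[FB][F[FB]BF[B]]BF[B]F[FB][BF[B]]][F[FB][F[FB]BF[B]][F[FB][F[FB]BF[B]]BF[B]F[FB][BF[B]]]BF[B]F[FB][BF[B]]F[FB][F[FB]BF[B]][BF[B]F[FB][BF[B]]]]BF[B]F[FB][BF[B]]F[FB][F[FB]BF[B]][BF[B]F[FB][BF[B]]]F[FB][F[FB]BF[B]][F[FB][F[FB]BF[B]]BF[B]F[FB][BF[B]]][BF[B]F[FB][BF[B]]F[FB][F[FB]BF[B]][BF[B]F[FB][BF[B]]]]

Answer: F[FB][F[FB]BF[B]][F[FB][F[FB]BF[B]]BF[B]F[FB][BF[B]]][F[FB][F[FB]BF[B]][F[FB][F[FB]BF[B]]BF[B]F[FB][BF[B]]]BF[B]F[FB][BF[B]]F[FB][F[FB]BF[B]][BF[B]F[FB][BF[B]]]]BF[B]F[FB][BF[B]]F[FB][F[FB]BF[B]][BF[B]F[FB][BF[B]]]F[FB][F[FB]BF[B]][F[FB][F[FB]BF[B]]BF[B]F[FB][BF[B]]][BF[B]F[FB][BF[B]]F[FB][F[FB]BF[B]][BF[B]F[FB][BF[B]]]]


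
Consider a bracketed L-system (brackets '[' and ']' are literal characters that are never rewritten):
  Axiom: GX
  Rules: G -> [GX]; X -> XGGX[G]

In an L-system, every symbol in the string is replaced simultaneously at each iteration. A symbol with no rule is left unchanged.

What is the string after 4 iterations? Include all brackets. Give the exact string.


Step 0: GX
Step 1: [GX]XGGX[G]
Step 2: [[GX]XGGX[G]]XGGX[G][GX][GX]XGGX[G][[GX]]
Step 3: [[[GX]XGGX[G]]XGGX[G][GX][GX]XGGX[G][[GX]]]XGGX[G][GX][GX]XGGX[G][[GX]][[GX]XGGX[G]][[GX]XGGX[G]]XGGX[G][GX][GX]XGGX[G][[GX]][[[GX]XGGX[G]]]
Step 4: [[[[GX]XGGX[G]]XGGX[G][GX][GX]XGGX[G][[GX]]]XGGX[G][GX][GX]XGGX[G][[GX]][[GX]XGGX[G]][[GX]XGGX[G]]XGGX[G][GX][GX]XGGX[G][[GX]][[[GX]XGGX[G]]]]XGGX[G][GX][GX]XGGX[G][[GX]][[GX]XGGX[G]][[GX]XGGX[G]]XGGX[G][GX][GX]XGGX[G][[GX]][[[GX]XGGX[G]]][[[GX]XGGX[G]]XGGX[G][GX][GX]XGGX[G][[GX]]][[[GX]XGGX[G]]XGGX[G][GX][GX]XGGX[G][[GX]]]XGGX[G][GX][GX]XGGX[G][[GX]][[GX]XGGX[G]][[GX]XGGX[G]]XGGX[G][GX][GX]XGGX[G][[GX]][[[GX]XGGX[G]]][[[[GX]XGGX[G]]XGGX[G][GX][GX]XGGX[G][[GX]]]]

Answer: [[[[GX]XGGX[G]]XGGX[G][GX][GX]XGGX[G][[GX]]]XGGX[G][GX][GX]XGGX[G][[GX]][[GX]XGGX[G]][[GX]XGGX[G]]XGGX[G][GX][GX]XGGX[G][[GX]][[[GX]XGGX[G]]]]XGGX[G][GX][GX]XGGX[G][[GX]][[GX]XGGX[G]][[GX]XGGX[G]]XGGX[G][GX][GX]XGGX[G][[GX]][[[GX]XGGX[G]]][[[GX]XGGX[G]]XGGX[G][GX][GX]XGGX[G][[GX]]][[[GX]XGGX[G]]XGGX[G][GX][GX]XGGX[G][[GX]]]XGGX[G][GX][GX]XGGX[G][[GX]][[GX]XGGX[G]][[GX]XGGX[G]]XGGX[G][GX][GX]XGGX[G][[GX]][[[GX]XGGX[G]]][[[[GX]XGGX[G]]XGGX[G][GX][GX]XGGX[G][[GX]]]]
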